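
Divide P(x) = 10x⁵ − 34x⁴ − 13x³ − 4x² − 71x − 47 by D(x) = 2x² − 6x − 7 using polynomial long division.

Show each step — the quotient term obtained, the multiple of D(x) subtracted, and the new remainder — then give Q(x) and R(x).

Step 1: lead(10x⁵ − 34x⁴ − 13x³ − 4x² − 71x − 47) ÷ lead(D) = 10x⁵ ÷ 2x² = 5x³. Subtract (5x³)·D = 10x⁵ − 30x⁴ − 35x³. Remainder: −4x⁴ + 22x³ − 4x² − 71x − 47.
Step 2: lead(−4x⁴ + 22x³ − 4x² − 71x − 47) ÷ lead(D) = −4x⁴ ÷ 2x² = −2x². Subtract (−2x²)·D = −4x⁴ + 12x³ + 14x². Remainder: 10x³ − 18x² − 71x − 47.
Step 3: lead(10x³ − 18x² − 71x − 47) ÷ lead(D) = 10x³ ÷ 2x² = 5x. Subtract (5x)·D = 10x³ − 30x² − 35x. Remainder: 12x² − 36x − 47.
Step 4: lead(12x² − 36x − 47) ÷ lead(D) = 12x² ÷ 2x² = 6. Subtract (6)·D = 12x² − 36x − 42. Remainder: −5.

Q(x) = 5x³ − 2x² + 5x + 6; R(x) = −5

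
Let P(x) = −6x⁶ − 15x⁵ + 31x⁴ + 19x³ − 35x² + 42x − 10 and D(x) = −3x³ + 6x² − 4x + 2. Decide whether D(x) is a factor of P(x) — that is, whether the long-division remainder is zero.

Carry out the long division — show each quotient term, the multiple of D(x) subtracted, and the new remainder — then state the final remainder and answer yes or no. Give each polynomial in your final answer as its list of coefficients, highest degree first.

Step 1: lead(−6x⁶ − 15x⁵ + 31x⁴ + 19x³ − 35x² + 42x − 10) ÷ lead(D) = −6x⁶ ÷ −3x³ = 2x³. Subtract (2x³)·D = −6x⁶ + 12x⁵ − 8x⁴ + 4x³. Remainder: −27x⁵ + 39x⁴ + 15x³ − 35x² + 42x − 10.
Step 2: lead(−27x⁵ + 39x⁴ + 15x³ − 35x² + 42x − 10) ÷ lead(D) = −27x⁵ ÷ −3x³ = 9x². Subtract (9x²)·D = −27x⁵ + 54x⁴ − 36x³ + 18x². Remainder: −15x⁴ + 51x³ − 53x² + 42x − 10.
Step 3: lead(−15x⁴ + 51x³ − 53x² + 42x − 10) ÷ lead(D) = −15x⁴ ÷ −3x³ = 5x. Subtract (5x)·D = −15x⁴ + 30x³ − 20x² + 10x. Remainder: 21x³ − 33x² + 32x − 10.
Step 4: lead(21x³ − 33x² + 32x − 10) ÷ lead(D) = 21x³ ÷ −3x³ = −7. Subtract (−7)·D = 21x³ − 42x² + 28x − 14. Remainder: 9x² + 4x + 4.

R = [9, 4, 4], so D(x) is not a factor of P(x). no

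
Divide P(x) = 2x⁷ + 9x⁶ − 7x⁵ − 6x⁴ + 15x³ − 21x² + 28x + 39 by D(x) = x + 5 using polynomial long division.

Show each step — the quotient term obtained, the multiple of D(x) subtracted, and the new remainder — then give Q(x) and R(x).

Q(x) = 2x⁶ − x⁵ − 2x⁴ + 4x³ − 5x² + 4x + 8; R(x) = −1

Step 1: lead(2x⁷ + 9x⁶ − 7x⁵ − 6x⁴ + 15x³ − 21x² + 28x + 39) ÷ lead(D) = 2x⁷ ÷ x = 2x⁶. Subtract (2x⁶)·D = 2x⁷ + 10x⁶. Remainder: −x⁶ − 7x⁵ − 6x⁴ + 15x³ − 21x² + 28x + 39.
Step 2: lead(−x⁶ − 7x⁵ − 6x⁴ + 15x³ − 21x² + 28x + 39) ÷ lead(D) = −x⁶ ÷ x = −x⁵. Subtract (−x⁵)·D = −x⁶ − 5x⁵. Remainder: −2x⁵ − 6x⁴ + 15x³ − 21x² + 28x + 39.
Step 3: lead(−2x⁵ − 6x⁴ + 15x³ − 21x² + 28x + 39) ÷ lead(D) = −2x⁵ ÷ x = −2x⁴. Subtract (−2x⁴)·D = −2x⁵ − 10x⁴. Remainder: 4x⁴ + 15x³ − 21x² + 28x + 39.
Step 4: lead(4x⁴ + 15x³ − 21x² + 28x + 39) ÷ lead(D) = 4x⁴ ÷ x = 4x³. Subtract (4x³)·D = 4x⁴ + 20x³. Remainder: −5x³ − 21x² + 28x + 39.
Step 5: lead(−5x³ − 21x² + 28x + 39) ÷ lead(D) = −5x³ ÷ x = −5x². Subtract (−5x²)·D = −5x³ − 25x². Remainder: 4x² + 28x + 39.
Step 6: lead(4x² + 28x + 39) ÷ lead(D) = 4x² ÷ x = 4x. Subtract (4x)·D = 4x² + 20x. Remainder: 8x + 39.
Step 7: lead(8x + 39) ÷ lead(D) = 8x ÷ x = 8. Subtract (8)·D = 8x + 40. Remainder: −1.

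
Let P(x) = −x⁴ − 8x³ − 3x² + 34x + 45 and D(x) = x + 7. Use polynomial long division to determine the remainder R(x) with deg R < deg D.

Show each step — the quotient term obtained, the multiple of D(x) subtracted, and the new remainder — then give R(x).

Step 1: lead(−x⁴ − 8x³ − 3x² + 34x + 45) ÷ lead(D) = −x⁴ ÷ x = −x³. Subtract (−x³)·D = −x⁴ − 7x³. Remainder: −x³ − 3x² + 34x + 45.
Step 2: lead(−x³ − 3x² + 34x + 45) ÷ lead(D) = −x³ ÷ x = −x². Subtract (−x²)·D = −x³ − 7x². Remainder: 4x² + 34x + 45.
Step 3: lead(4x² + 34x + 45) ÷ lead(D) = 4x² ÷ x = 4x. Subtract (4x)·D = 4x² + 28x. Remainder: 6x + 45.
Step 4: lead(6x + 45) ÷ lead(D) = 6x ÷ x = 6. Subtract (6)·D = 6x + 42. Remainder: 3.

R(x) = 3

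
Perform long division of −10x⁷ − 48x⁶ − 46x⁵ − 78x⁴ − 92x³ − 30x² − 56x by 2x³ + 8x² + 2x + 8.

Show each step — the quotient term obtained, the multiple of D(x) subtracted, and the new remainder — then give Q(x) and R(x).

Q(x) = −5x⁴ − 4x³ − 2x² − 7x; R(x) = 0

Step 1: lead(−10x⁷ − 48x⁶ − 46x⁵ − 78x⁴ − 92x³ − 30x² − 56x) ÷ lead(D) = −10x⁷ ÷ 2x³ = −5x⁴. Subtract (−5x⁴)·D = −10x⁷ − 40x⁶ − 10x⁵ − 40x⁴. Remainder: −8x⁶ − 36x⁵ − 38x⁴ − 92x³ − 30x² − 56x.
Step 2: lead(−8x⁶ − 36x⁵ − 38x⁴ − 92x³ − 30x² − 56x) ÷ lead(D) = −8x⁶ ÷ 2x³ = −4x³. Subtract (−4x³)·D = −8x⁶ − 32x⁵ − 8x⁴ − 32x³. Remainder: −4x⁵ − 30x⁴ − 60x³ − 30x² − 56x.
Step 3: lead(−4x⁵ − 30x⁴ − 60x³ − 30x² − 56x) ÷ lead(D) = −4x⁵ ÷ 2x³ = −2x². Subtract (−2x²)·D = −4x⁵ − 16x⁴ − 4x³ − 16x². Remainder: −14x⁴ − 56x³ − 14x² − 56x.
Step 4: lead(−14x⁴ − 56x³ − 14x² − 56x) ÷ lead(D) = −14x⁴ ÷ 2x³ = −7x. Subtract (−7x)·D = −14x⁴ − 56x³ − 14x² − 56x. Remainder: 0.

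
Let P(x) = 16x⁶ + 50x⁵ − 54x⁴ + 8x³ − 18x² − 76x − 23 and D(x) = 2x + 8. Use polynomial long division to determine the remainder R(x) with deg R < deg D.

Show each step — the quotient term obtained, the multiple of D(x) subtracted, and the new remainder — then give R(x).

R(x) = −7

Step 1: lead(16x⁶ + 50x⁵ − 54x⁴ + 8x³ − 18x² − 76x − 23) ÷ lead(D) = 16x⁶ ÷ 2x = 8x⁵. Subtract (8x⁵)·D = 16x⁶ + 64x⁵. Remainder: −14x⁵ − 54x⁴ + 8x³ − 18x² − 76x − 23.
Step 2: lead(−14x⁵ − 54x⁴ + 8x³ − 18x² − 76x − 23) ÷ lead(D) = −14x⁵ ÷ 2x = −7x⁴. Subtract (−7x⁴)·D = −14x⁵ − 56x⁴. Remainder: 2x⁴ + 8x³ − 18x² − 76x − 23.
Step 3: lead(2x⁴ + 8x³ − 18x² − 76x − 23) ÷ lead(D) = 2x⁴ ÷ 2x = x³. Subtract (x³)·D = 2x⁴ + 8x³. Remainder: −18x² − 76x − 23.
Step 4: lead(−18x² − 76x − 23) ÷ lead(D) = −18x² ÷ 2x = −9x. Subtract (−9x)·D = −18x² − 72x. Remainder: −4x − 23.
Step 5: lead(−4x − 23) ÷ lead(D) = −4x ÷ 2x = −2. Subtract (−2)·D = −4x − 16. Remainder: −7.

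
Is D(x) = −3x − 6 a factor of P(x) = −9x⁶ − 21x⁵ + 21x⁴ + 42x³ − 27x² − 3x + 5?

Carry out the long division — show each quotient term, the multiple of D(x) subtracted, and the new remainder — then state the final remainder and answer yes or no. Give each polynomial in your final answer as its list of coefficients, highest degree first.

Step 1: lead(−9x⁶ − 21x⁵ + 21x⁴ + 42x³ − 27x² − 3x + 5) ÷ lead(D) = −9x⁶ ÷ −3x = 3x⁵. Subtract (3x⁵)·D = −9x⁶ − 18x⁵. Remainder: −3x⁵ + 21x⁴ + 42x³ − 27x² − 3x + 5.
Step 2: lead(−3x⁵ + 21x⁴ + 42x³ − 27x² − 3x + 5) ÷ lead(D) = −3x⁵ ÷ −3x = x⁴. Subtract (x⁴)·D = −3x⁵ − 6x⁴. Remainder: 27x⁴ + 42x³ − 27x² − 3x + 5.
Step 3: lead(27x⁴ + 42x³ − 27x² − 3x + 5) ÷ lead(D) = 27x⁴ ÷ −3x = −9x³. Subtract (−9x³)·D = 27x⁴ + 54x³. Remainder: −12x³ − 27x² − 3x + 5.
Step 4: lead(−12x³ − 27x² − 3x + 5) ÷ lead(D) = −12x³ ÷ −3x = 4x². Subtract (4x²)·D = −12x³ − 24x². Remainder: −3x² − 3x + 5.
Step 5: lead(−3x² − 3x + 5) ÷ lead(D) = −3x² ÷ −3x = x. Subtract (x)·D = −3x² − 6x. Remainder: 3x + 5.
Step 6: lead(3x + 5) ÷ lead(D) = 3x ÷ −3x = −1. Subtract (−1)·D = 3x + 6. Remainder: −1.

R = [-1], so D(x) is not a factor of P(x). no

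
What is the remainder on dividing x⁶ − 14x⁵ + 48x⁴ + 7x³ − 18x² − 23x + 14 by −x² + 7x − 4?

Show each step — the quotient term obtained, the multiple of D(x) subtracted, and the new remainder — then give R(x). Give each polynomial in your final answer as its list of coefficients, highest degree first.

Step 1: lead(x⁶ − 14x⁵ + 48x⁴ + 7x³ − 18x² − 23x + 14) ÷ lead(D) = x⁶ ÷ −x² = −x⁴. Subtract (−x⁴)·D = x⁶ − 7x⁵ + 4x⁴. Remainder: −7x⁵ + 44x⁴ + 7x³ − 18x² − 23x + 14.
Step 2: lead(−7x⁵ + 44x⁴ + 7x³ − 18x² − 23x + 14) ÷ lead(D) = −7x⁵ ÷ −x² = 7x³. Subtract (7x³)·D = −7x⁵ + 49x⁴ − 28x³. Remainder: −5x⁴ + 35x³ − 18x² − 23x + 14.
Step 3: lead(−5x⁴ + 35x³ − 18x² − 23x + 14) ÷ lead(D) = −5x⁴ ÷ −x² = 5x². Subtract (5x²)·D = −5x⁴ + 35x³ − 20x². Remainder: 2x² − 23x + 14.
Step 4: lead(2x² − 23x + 14) ÷ lead(D) = 2x² ÷ −x² = −2. Subtract (−2)·D = 2x² − 14x + 8. Remainder: −9x + 6.

R = [-9, 6]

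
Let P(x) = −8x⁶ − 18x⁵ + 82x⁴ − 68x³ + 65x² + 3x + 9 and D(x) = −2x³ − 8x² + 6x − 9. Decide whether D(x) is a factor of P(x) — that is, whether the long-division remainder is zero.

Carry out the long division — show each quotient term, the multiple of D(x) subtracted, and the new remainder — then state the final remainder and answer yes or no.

Step 1: lead(−8x⁶ − 18x⁵ + 82x⁴ − 68x³ + 65x² + 3x + 9) ÷ lead(D) = −8x⁶ ÷ −2x³ = 4x³. Subtract (4x³)·D = −8x⁶ − 32x⁵ + 24x⁴ − 36x³. Remainder: 14x⁵ + 58x⁴ − 32x³ + 65x² + 3x + 9.
Step 2: lead(14x⁵ + 58x⁴ − 32x³ + 65x² + 3x + 9) ÷ lead(D) = 14x⁵ ÷ −2x³ = −7x². Subtract (−7x²)·D = 14x⁵ + 56x⁴ − 42x³ + 63x². Remainder: 2x⁴ + 10x³ + 2x² + 3x + 9.
Step 3: lead(2x⁴ + 10x³ + 2x² + 3x + 9) ÷ lead(D) = 2x⁴ ÷ −2x³ = −x. Subtract (−x)·D = 2x⁴ + 8x³ − 6x² + 9x. Remainder: 2x³ + 8x² − 6x + 9.
Step 4: lead(2x³ + 8x² − 6x + 9) ÷ lead(D) = 2x³ ÷ −2x³ = −1. Subtract (−1)·D = 2x³ + 8x² − 6x + 9. Remainder: 0.

R(x) = 0, so D(x) is a factor of P(x). yes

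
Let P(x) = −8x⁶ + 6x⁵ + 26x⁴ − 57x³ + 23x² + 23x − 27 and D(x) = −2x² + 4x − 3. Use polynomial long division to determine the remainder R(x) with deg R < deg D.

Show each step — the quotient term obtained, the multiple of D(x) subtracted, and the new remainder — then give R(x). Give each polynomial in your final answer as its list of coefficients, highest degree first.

R = [-3]

Step 1: lead(−8x⁶ + 6x⁵ + 26x⁴ − 57x³ + 23x² + 23x − 27) ÷ lead(D) = −8x⁶ ÷ −2x² = 4x⁴. Subtract (4x⁴)·D = −8x⁶ + 16x⁵ − 12x⁴. Remainder: −10x⁵ + 38x⁴ − 57x³ + 23x² + 23x − 27.
Step 2: lead(−10x⁵ + 38x⁴ − 57x³ + 23x² + 23x − 27) ÷ lead(D) = −10x⁵ ÷ −2x² = 5x³. Subtract (5x³)·D = −10x⁵ + 20x⁴ − 15x³. Remainder: 18x⁴ − 42x³ + 23x² + 23x − 27.
Step 3: lead(18x⁴ − 42x³ + 23x² + 23x − 27) ÷ lead(D) = 18x⁴ ÷ −2x² = −9x². Subtract (−9x²)·D = 18x⁴ − 36x³ + 27x². Remainder: −6x³ − 4x² + 23x − 27.
Step 4: lead(−6x³ − 4x² + 23x − 27) ÷ lead(D) = −6x³ ÷ −2x² = 3x. Subtract (3x)·D = −6x³ + 12x² − 9x. Remainder: −16x² + 32x − 27.
Step 5: lead(−16x² + 32x − 27) ÷ lead(D) = −16x² ÷ −2x² = 8. Subtract (8)·D = −16x² + 32x − 24. Remainder: −3.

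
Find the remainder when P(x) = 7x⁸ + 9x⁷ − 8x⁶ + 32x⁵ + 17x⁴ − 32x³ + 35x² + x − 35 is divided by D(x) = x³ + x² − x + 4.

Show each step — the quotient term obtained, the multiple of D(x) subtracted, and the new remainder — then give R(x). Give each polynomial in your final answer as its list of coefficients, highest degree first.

Step 1: lead(7x⁸ + 9x⁷ − 8x⁶ + 32x⁵ + 17x⁴ − 32x³ + 35x² + x − 35) ÷ lead(D) = 7x⁸ ÷ x³ = 7x⁵. Subtract (7x⁵)·D = 7x⁸ + 7x⁷ − 7x⁶ + 28x⁵. Remainder: 2x⁷ − x⁶ + 4x⁵ + 17x⁴ − 32x³ + 35x² + x − 35.
Step 2: lead(2x⁷ − x⁶ + 4x⁵ + 17x⁴ − 32x³ + 35x² + x − 35) ÷ lead(D) = 2x⁷ ÷ x³ = 2x⁴. Subtract (2x⁴)·D = 2x⁷ + 2x⁶ − 2x⁵ + 8x⁴. Remainder: −3x⁶ + 6x⁵ + 9x⁴ − 32x³ + 35x² + x − 35.
Step 3: lead(−3x⁶ + 6x⁵ + 9x⁴ − 32x³ + 35x² + x − 35) ÷ lead(D) = −3x⁶ ÷ x³ = −3x³. Subtract (−3x³)·D = −3x⁶ − 3x⁵ + 3x⁴ − 12x³. Remainder: 9x⁵ + 6x⁴ − 20x³ + 35x² + x − 35.
Step 4: lead(9x⁵ + 6x⁴ − 20x³ + 35x² + x − 35) ÷ lead(D) = 9x⁵ ÷ x³ = 9x². Subtract (9x²)·D = 9x⁵ + 9x⁴ − 9x³ + 36x². Remainder: −3x⁴ − 11x³ − x² + x − 35.
Step 5: lead(−3x⁴ − 11x³ − x² + x − 35) ÷ lead(D) = −3x⁴ ÷ x³ = −3x. Subtract (−3x)·D = −3x⁴ − 3x³ + 3x² − 12x. Remainder: −8x³ − 4x² + 13x − 35.
Step 6: lead(−8x³ − 4x² + 13x − 35) ÷ lead(D) = −8x³ ÷ x³ = −8. Subtract (−8)·D = −8x³ − 8x² + 8x − 32. Remainder: 4x² + 5x − 3.

R = [4, 5, -3]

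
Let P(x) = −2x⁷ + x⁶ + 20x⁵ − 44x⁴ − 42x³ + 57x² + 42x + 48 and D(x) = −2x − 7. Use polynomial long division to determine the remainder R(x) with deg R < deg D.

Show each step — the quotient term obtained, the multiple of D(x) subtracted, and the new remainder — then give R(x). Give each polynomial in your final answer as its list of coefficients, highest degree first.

Step 1: lead(−2x⁷ + x⁶ + 20x⁵ − 44x⁴ − 42x³ + 57x² + 42x + 48) ÷ lead(D) = −2x⁷ ÷ −2x = x⁶. Subtract (x⁶)·D = −2x⁷ − 7x⁶. Remainder: 8x⁶ + 20x⁵ − 44x⁴ − 42x³ + 57x² + 42x + 48.
Step 2: lead(8x⁶ + 20x⁵ − 44x⁴ − 42x³ + 57x² + 42x + 48) ÷ lead(D) = 8x⁶ ÷ −2x = −4x⁵. Subtract (−4x⁵)·D = 8x⁶ + 28x⁵. Remainder: −8x⁵ − 44x⁴ − 42x³ + 57x² + 42x + 48.
Step 3: lead(−8x⁵ − 44x⁴ − 42x³ + 57x² + 42x + 48) ÷ lead(D) = −8x⁵ ÷ −2x = 4x⁴. Subtract (4x⁴)·D = −8x⁵ − 28x⁴. Remainder: −16x⁴ − 42x³ + 57x² + 42x + 48.
Step 4: lead(−16x⁴ − 42x³ + 57x² + 42x + 48) ÷ lead(D) = −16x⁴ ÷ −2x = 8x³. Subtract (8x³)·D = −16x⁴ − 56x³. Remainder: 14x³ + 57x² + 42x + 48.
Step 5: lead(14x³ + 57x² + 42x + 48) ÷ lead(D) = 14x³ ÷ −2x = −7x². Subtract (−7x²)·D = 14x³ + 49x². Remainder: 8x² + 42x + 48.
Step 6: lead(8x² + 42x + 48) ÷ lead(D) = 8x² ÷ −2x = −4x. Subtract (−4x)·D = 8x² + 28x. Remainder: 14x + 48.
Step 7: lead(14x + 48) ÷ lead(D) = 14x ÷ −2x = −7. Subtract (−7)·D = 14x + 49. Remainder: −1.

R = [-1]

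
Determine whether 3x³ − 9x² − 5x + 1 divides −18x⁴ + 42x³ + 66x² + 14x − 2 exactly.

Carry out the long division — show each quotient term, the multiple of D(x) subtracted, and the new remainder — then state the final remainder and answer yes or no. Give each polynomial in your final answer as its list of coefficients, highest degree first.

R = [2], so D(x) is not a factor of P(x). no

Step 1: lead(−18x⁴ + 42x³ + 66x² + 14x − 2) ÷ lead(D) = −18x⁴ ÷ 3x³ = −6x. Subtract (−6x)·D = −18x⁴ + 54x³ + 30x² − 6x. Remainder: −12x³ + 36x² + 20x − 2.
Step 2: lead(−12x³ + 36x² + 20x − 2) ÷ lead(D) = −12x³ ÷ 3x³ = −4. Subtract (−4)·D = −12x³ + 36x² + 20x − 4. Remainder: 2.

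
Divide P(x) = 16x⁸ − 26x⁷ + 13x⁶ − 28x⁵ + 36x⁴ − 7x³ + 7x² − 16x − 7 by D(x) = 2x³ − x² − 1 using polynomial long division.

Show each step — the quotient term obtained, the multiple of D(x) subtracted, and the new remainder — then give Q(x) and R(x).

Q(x) = 8x⁵ − 9x⁴ + 2x³ − 9x² + 9x + 2; R(x) = −7x − 5

Step 1: lead(16x⁸ − 26x⁷ + 13x⁶ − 28x⁵ + 36x⁴ − 7x³ + 7x² − 16x − 7) ÷ lead(D) = 16x⁸ ÷ 2x³ = 8x⁵. Subtract (8x⁵)·D = 16x⁸ − 8x⁷ − 8x⁵. Remainder: −18x⁷ + 13x⁶ − 20x⁵ + 36x⁴ − 7x³ + 7x² − 16x − 7.
Step 2: lead(−18x⁷ + 13x⁶ − 20x⁵ + 36x⁴ − 7x³ + 7x² − 16x − 7) ÷ lead(D) = −18x⁷ ÷ 2x³ = −9x⁴. Subtract (−9x⁴)·D = −18x⁷ + 9x⁶ + 9x⁴. Remainder: 4x⁶ − 20x⁵ + 27x⁴ − 7x³ + 7x² − 16x − 7.
Step 3: lead(4x⁶ − 20x⁵ + 27x⁴ − 7x³ + 7x² − 16x − 7) ÷ lead(D) = 4x⁶ ÷ 2x³ = 2x³. Subtract (2x³)·D = 4x⁶ − 2x⁵ − 2x³. Remainder: −18x⁵ + 27x⁴ − 5x³ + 7x² − 16x − 7.
Step 4: lead(−18x⁵ + 27x⁴ − 5x³ + 7x² − 16x − 7) ÷ lead(D) = −18x⁵ ÷ 2x³ = −9x². Subtract (−9x²)·D = −18x⁵ + 9x⁴ + 9x². Remainder: 18x⁴ − 5x³ − 2x² − 16x − 7.
Step 5: lead(18x⁴ − 5x³ − 2x² − 16x − 7) ÷ lead(D) = 18x⁴ ÷ 2x³ = 9x. Subtract (9x)·D = 18x⁴ − 9x³ − 9x. Remainder: 4x³ − 2x² − 7x − 7.
Step 6: lead(4x³ − 2x² − 7x − 7) ÷ lead(D) = 4x³ ÷ 2x³ = 2. Subtract (2)·D = 4x³ − 2x² − 2. Remainder: −7x − 5.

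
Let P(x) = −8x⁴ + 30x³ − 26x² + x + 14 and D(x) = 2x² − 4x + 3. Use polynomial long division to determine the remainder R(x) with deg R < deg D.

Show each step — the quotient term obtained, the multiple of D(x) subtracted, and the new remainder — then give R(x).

Step 1: lead(−8x⁴ + 30x³ − 26x² + x + 14) ÷ lead(D) = −8x⁴ ÷ 2x² = −4x². Subtract (−4x²)·D = −8x⁴ + 16x³ − 12x². Remainder: 14x³ − 14x² + x + 14.
Step 2: lead(14x³ − 14x² + x + 14) ÷ lead(D) = 14x³ ÷ 2x² = 7x. Subtract (7x)·D = 14x³ − 28x² + 21x. Remainder: 14x² − 20x + 14.
Step 3: lead(14x² − 20x + 14) ÷ lead(D) = 14x² ÷ 2x² = 7. Subtract (7)·D = 14x² − 28x + 21. Remainder: 8x − 7.

R(x) = 8x − 7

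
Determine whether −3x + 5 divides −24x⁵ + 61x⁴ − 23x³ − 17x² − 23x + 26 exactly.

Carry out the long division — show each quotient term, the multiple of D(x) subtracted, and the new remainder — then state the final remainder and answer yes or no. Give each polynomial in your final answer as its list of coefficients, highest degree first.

Step 1: lead(−24x⁵ + 61x⁴ − 23x³ − 17x² − 23x + 26) ÷ lead(D) = −24x⁵ ÷ −3x = 8x⁴. Subtract (8x⁴)·D = −24x⁵ + 40x⁴. Remainder: 21x⁴ − 23x³ − 17x² − 23x + 26.
Step 2: lead(21x⁴ − 23x³ − 17x² − 23x + 26) ÷ lead(D) = 21x⁴ ÷ −3x = −7x³. Subtract (−7x³)·D = 21x⁴ − 35x³. Remainder: 12x³ − 17x² − 23x + 26.
Step 3: lead(12x³ − 17x² − 23x + 26) ÷ lead(D) = 12x³ ÷ −3x = −4x². Subtract (−4x²)·D = 12x³ − 20x². Remainder: 3x² − 23x + 26.
Step 4: lead(3x² − 23x + 26) ÷ lead(D) = 3x² ÷ −3x = −x. Subtract (−x)·D = 3x² − 5x. Remainder: −18x + 26.
Step 5: lead(−18x + 26) ÷ lead(D) = −18x ÷ −3x = 6. Subtract (6)·D = −18x + 30. Remainder: −4.

R = [-4], so D(x) is not a factor of P(x). no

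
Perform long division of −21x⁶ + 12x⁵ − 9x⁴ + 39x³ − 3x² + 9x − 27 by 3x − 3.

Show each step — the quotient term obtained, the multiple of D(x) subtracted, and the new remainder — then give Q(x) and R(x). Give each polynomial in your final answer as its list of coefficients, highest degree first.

Q = [-7, -3, -6, 7, 6, 9]; R = [0]

Step 1: lead(−21x⁶ + 12x⁵ − 9x⁴ + 39x³ − 3x² + 9x − 27) ÷ lead(D) = −21x⁶ ÷ 3x = −7x⁵. Subtract (−7x⁵)·D = −21x⁶ + 21x⁵. Remainder: −9x⁵ − 9x⁴ + 39x³ − 3x² + 9x − 27.
Step 2: lead(−9x⁵ − 9x⁴ + 39x³ − 3x² + 9x − 27) ÷ lead(D) = −9x⁵ ÷ 3x = −3x⁴. Subtract (−3x⁴)·D = −9x⁵ + 9x⁴. Remainder: −18x⁴ + 39x³ − 3x² + 9x − 27.
Step 3: lead(−18x⁴ + 39x³ − 3x² + 9x − 27) ÷ lead(D) = −18x⁴ ÷ 3x = −6x³. Subtract (−6x³)·D = −18x⁴ + 18x³. Remainder: 21x³ − 3x² + 9x − 27.
Step 4: lead(21x³ − 3x² + 9x − 27) ÷ lead(D) = 21x³ ÷ 3x = 7x². Subtract (7x²)·D = 21x³ − 21x². Remainder: 18x² + 9x − 27.
Step 5: lead(18x² + 9x − 27) ÷ lead(D) = 18x² ÷ 3x = 6x. Subtract (6x)·D = 18x² − 18x. Remainder: 27x − 27.
Step 6: lead(27x − 27) ÷ lead(D) = 27x ÷ 3x = 9. Subtract (9)·D = 27x − 27. Remainder: 0.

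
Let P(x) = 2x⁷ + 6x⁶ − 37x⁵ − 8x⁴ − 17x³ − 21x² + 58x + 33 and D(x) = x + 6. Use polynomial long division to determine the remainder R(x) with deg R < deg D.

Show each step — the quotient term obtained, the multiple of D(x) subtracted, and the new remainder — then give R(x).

R(x) = 9

Step 1: lead(2x⁷ + 6x⁶ − 37x⁵ − 8x⁴ − 17x³ − 21x² + 58x + 33) ÷ lead(D) = 2x⁷ ÷ x = 2x⁶. Subtract (2x⁶)·D = 2x⁷ + 12x⁶. Remainder: −6x⁶ − 37x⁵ − 8x⁴ − 17x³ − 21x² + 58x + 33.
Step 2: lead(−6x⁶ − 37x⁵ − 8x⁴ − 17x³ − 21x² + 58x + 33) ÷ lead(D) = −6x⁶ ÷ x = −6x⁵. Subtract (−6x⁵)·D = −6x⁶ − 36x⁵. Remainder: −x⁵ − 8x⁴ − 17x³ − 21x² + 58x + 33.
Step 3: lead(−x⁵ − 8x⁴ − 17x³ − 21x² + 58x + 33) ÷ lead(D) = −x⁵ ÷ x = −x⁴. Subtract (−x⁴)·D = −x⁵ − 6x⁴. Remainder: −2x⁴ − 17x³ − 21x² + 58x + 33.
Step 4: lead(−2x⁴ − 17x³ − 21x² + 58x + 33) ÷ lead(D) = −2x⁴ ÷ x = −2x³. Subtract (−2x³)·D = −2x⁴ − 12x³. Remainder: −5x³ − 21x² + 58x + 33.
Step 5: lead(−5x³ − 21x² + 58x + 33) ÷ lead(D) = −5x³ ÷ x = −5x². Subtract (−5x²)·D = −5x³ − 30x². Remainder: 9x² + 58x + 33.
Step 6: lead(9x² + 58x + 33) ÷ lead(D) = 9x² ÷ x = 9x. Subtract (9x)·D = 9x² + 54x. Remainder: 4x + 33.
Step 7: lead(4x + 33) ÷ lead(D) = 4x ÷ x = 4. Subtract (4)·D = 4x + 24. Remainder: 9.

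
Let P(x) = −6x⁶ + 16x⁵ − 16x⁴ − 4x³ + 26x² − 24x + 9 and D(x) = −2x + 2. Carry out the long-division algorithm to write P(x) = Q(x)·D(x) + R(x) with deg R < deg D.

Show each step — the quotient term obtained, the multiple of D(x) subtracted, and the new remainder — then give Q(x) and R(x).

Q(x) = 3x⁵ − 5x⁴ + 3x³ + 5x² − 8x + 4; R(x) = 1

Step 1: lead(−6x⁶ + 16x⁵ − 16x⁴ − 4x³ + 26x² − 24x + 9) ÷ lead(D) = −6x⁶ ÷ −2x = 3x⁵. Subtract (3x⁵)·D = −6x⁶ + 6x⁵. Remainder: 10x⁵ − 16x⁴ − 4x³ + 26x² − 24x + 9.
Step 2: lead(10x⁵ − 16x⁴ − 4x³ + 26x² − 24x + 9) ÷ lead(D) = 10x⁵ ÷ −2x = −5x⁴. Subtract (−5x⁴)·D = 10x⁵ − 10x⁴. Remainder: −6x⁴ − 4x³ + 26x² − 24x + 9.
Step 3: lead(−6x⁴ − 4x³ + 26x² − 24x + 9) ÷ lead(D) = −6x⁴ ÷ −2x = 3x³. Subtract (3x³)·D = −6x⁴ + 6x³. Remainder: −10x³ + 26x² − 24x + 9.
Step 4: lead(−10x³ + 26x² − 24x + 9) ÷ lead(D) = −10x³ ÷ −2x = 5x². Subtract (5x²)·D = −10x³ + 10x². Remainder: 16x² − 24x + 9.
Step 5: lead(16x² − 24x + 9) ÷ lead(D) = 16x² ÷ −2x = −8x. Subtract (−8x)·D = 16x² − 16x. Remainder: −8x + 9.
Step 6: lead(−8x + 9) ÷ lead(D) = −8x ÷ −2x = 4. Subtract (4)·D = −8x + 8. Remainder: 1.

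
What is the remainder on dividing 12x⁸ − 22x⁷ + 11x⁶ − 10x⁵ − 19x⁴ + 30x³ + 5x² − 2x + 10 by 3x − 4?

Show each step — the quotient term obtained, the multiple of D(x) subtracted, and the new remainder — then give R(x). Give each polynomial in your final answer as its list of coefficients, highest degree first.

Step 1: lead(12x⁸ − 22x⁷ + 11x⁶ − 10x⁵ − 19x⁴ + 30x³ + 5x² − 2x + 10) ÷ lead(D) = 12x⁸ ÷ 3x = 4x⁷. Subtract (4x⁷)·D = 12x⁸ − 16x⁷. Remainder: −6x⁷ + 11x⁶ − 10x⁵ − 19x⁴ + 30x³ + 5x² − 2x + 10.
Step 2: lead(−6x⁷ + 11x⁶ − 10x⁵ − 19x⁴ + 30x³ + 5x² − 2x + 10) ÷ lead(D) = −6x⁷ ÷ 3x = −2x⁶. Subtract (−2x⁶)·D = −6x⁷ + 8x⁶. Remainder: 3x⁶ − 10x⁵ − 19x⁴ + 30x³ + 5x² − 2x + 10.
Step 3: lead(3x⁶ − 10x⁵ − 19x⁴ + 30x³ + 5x² − 2x + 10) ÷ lead(D) = 3x⁶ ÷ 3x = x⁵. Subtract (x⁵)·D = 3x⁶ − 4x⁵. Remainder: −6x⁵ − 19x⁴ + 30x³ + 5x² − 2x + 10.
Step 4: lead(−6x⁵ − 19x⁴ + 30x³ + 5x² − 2x + 10) ÷ lead(D) = −6x⁵ ÷ 3x = −2x⁴. Subtract (−2x⁴)·D = −6x⁵ + 8x⁴. Remainder: −27x⁴ + 30x³ + 5x² − 2x + 10.
Step 5: lead(−27x⁴ + 30x³ + 5x² − 2x + 10) ÷ lead(D) = −27x⁴ ÷ 3x = −9x³. Subtract (−9x³)·D = −27x⁴ + 36x³. Remainder: −6x³ + 5x² − 2x + 10.
Step 6: lead(−6x³ + 5x² − 2x + 10) ÷ lead(D) = −6x³ ÷ 3x = −2x². Subtract (−2x²)·D = −6x³ + 8x². Remainder: −3x² − 2x + 10.
Step 7: lead(−3x² − 2x + 10) ÷ lead(D) = −3x² ÷ 3x = −x. Subtract (−x)·D = −3x² + 4x. Remainder: −6x + 10.
Step 8: lead(−6x + 10) ÷ lead(D) = −6x ÷ 3x = −2. Subtract (−2)·D = −6x + 8. Remainder: 2.

R = [2]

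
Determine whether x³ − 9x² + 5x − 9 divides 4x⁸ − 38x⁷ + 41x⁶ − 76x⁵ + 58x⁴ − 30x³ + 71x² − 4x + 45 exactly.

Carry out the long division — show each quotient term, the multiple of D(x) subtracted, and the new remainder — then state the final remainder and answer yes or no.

Step 1: lead(4x⁸ − 38x⁷ + 41x⁶ − 76x⁵ + 58x⁴ − 30x³ + 71x² − 4x + 45) ÷ lead(D) = 4x⁸ ÷ x³ = 4x⁵. Subtract (4x⁵)·D = 4x⁸ − 36x⁷ + 20x⁶ − 36x⁵. Remainder: −2x⁷ + 21x⁶ − 40x⁵ + 58x⁴ − 30x³ + 71x² − 4x + 45.
Step 2: lead(−2x⁷ + 21x⁶ − 40x⁵ + 58x⁴ − 30x³ + 71x² − 4x + 45) ÷ lead(D) = −2x⁷ ÷ x³ = −2x⁴. Subtract (−2x⁴)·D = −2x⁷ + 18x⁶ − 10x⁵ + 18x⁴. Remainder: 3x⁶ − 30x⁵ + 40x⁴ − 30x³ + 71x² − 4x + 45.
Step 3: lead(3x⁶ − 30x⁵ + 40x⁴ − 30x³ + 71x² − 4x + 45) ÷ lead(D) = 3x⁶ ÷ x³ = 3x³. Subtract (3x³)·D = 3x⁶ − 27x⁵ + 15x⁴ − 27x³. Remainder: −3x⁵ + 25x⁴ − 3x³ + 71x² − 4x + 45.
Step 4: lead(−3x⁵ + 25x⁴ − 3x³ + 71x² − 4x + 45) ÷ lead(D) = −3x⁵ ÷ x³ = −3x². Subtract (−3x²)·D = −3x⁵ + 27x⁴ − 15x³ + 27x². Remainder: −2x⁴ + 12x³ + 44x² − 4x + 45.
Step 5: lead(−2x⁴ + 12x³ + 44x² − 4x + 45) ÷ lead(D) = −2x⁴ ÷ x³ = −2x. Subtract (−2x)·D = −2x⁴ + 18x³ − 10x² + 18x. Remainder: −6x³ + 54x² − 22x + 45.
Step 6: lead(−6x³ + 54x² − 22x + 45) ÷ lead(D) = −6x³ ÷ x³ = −6. Subtract (−6)·D = −6x³ + 54x² − 30x + 54. Remainder: 8x − 9.

R(x) = 8x − 9, so D(x) is not a factor of P(x). no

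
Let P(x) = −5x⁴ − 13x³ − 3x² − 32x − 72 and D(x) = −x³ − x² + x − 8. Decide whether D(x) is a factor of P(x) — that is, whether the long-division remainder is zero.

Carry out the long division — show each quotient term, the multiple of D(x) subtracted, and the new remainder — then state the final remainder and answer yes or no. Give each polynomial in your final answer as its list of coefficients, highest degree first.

Step 1: lead(−5x⁴ − 13x³ − 3x² − 32x − 72) ÷ lead(D) = −5x⁴ ÷ −x³ = 5x. Subtract (5x)·D = −5x⁴ − 5x³ + 5x² − 40x. Remainder: −8x³ − 8x² + 8x − 72.
Step 2: lead(−8x³ − 8x² + 8x − 72) ÷ lead(D) = −8x³ ÷ −x³ = 8. Subtract (8)·D = −8x³ − 8x² + 8x − 64. Remainder: −8.

R = [-8], so D(x) is not a factor of P(x). no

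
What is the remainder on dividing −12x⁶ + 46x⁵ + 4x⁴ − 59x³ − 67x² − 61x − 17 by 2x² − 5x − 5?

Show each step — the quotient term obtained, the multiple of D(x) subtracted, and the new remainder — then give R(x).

Step 1: lead(−12x⁶ + 46x⁵ + 4x⁴ − 59x³ − 67x² − 61x − 17) ÷ lead(D) = −12x⁶ ÷ 2x² = −6x⁴. Subtract (−6x⁴)·D = −12x⁶ + 30x⁵ + 30x⁴. Remainder: 16x⁵ − 26x⁴ − 59x³ − 67x² − 61x − 17.
Step 2: lead(16x⁵ − 26x⁴ − 59x³ − 67x² − 61x − 17) ÷ lead(D) = 16x⁵ ÷ 2x² = 8x³. Subtract (8x³)·D = 16x⁵ − 40x⁴ − 40x³. Remainder: 14x⁴ − 19x³ − 67x² − 61x − 17.
Step 3: lead(14x⁴ − 19x³ − 67x² − 61x − 17) ÷ lead(D) = 14x⁴ ÷ 2x² = 7x². Subtract (7x²)·D = 14x⁴ − 35x³ − 35x². Remainder: 16x³ − 32x² − 61x − 17.
Step 4: lead(16x³ − 32x² − 61x − 17) ÷ lead(D) = 16x³ ÷ 2x² = 8x. Subtract (8x)·D = 16x³ − 40x² − 40x. Remainder: 8x² − 21x − 17.
Step 5: lead(8x² − 21x − 17) ÷ lead(D) = 8x² ÷ 2x² = 4. Subtract (4)·D = 8x² − 20x − 20. Remainder: −x + 3.

R(x) = −x + 3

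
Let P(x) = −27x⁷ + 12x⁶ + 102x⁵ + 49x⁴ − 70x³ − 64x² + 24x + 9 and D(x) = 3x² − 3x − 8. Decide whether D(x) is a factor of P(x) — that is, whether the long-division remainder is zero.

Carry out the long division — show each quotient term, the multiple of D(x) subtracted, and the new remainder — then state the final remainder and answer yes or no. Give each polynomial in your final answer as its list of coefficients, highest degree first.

Step 1: lead(−27x⁷ + 12x⁶ + 102x⁵ + 49x⁴ − 70x³ − 64x² + 24x + 9) ÷ lead(D) = −27x⁷ ÷ 3x² = −9x⁵. Subtract (−9x⁵)·D = −27x⁷ + 27x⁶ + 72x⁵. Remainder: −15x⁶ + 30x⁵ + 49x⁴ − 70x³ − 64x² + 24x + 9.
Step 2: lead(−15x⁶ + 30x⁵ + 49x⁴ − 70x³ − 64x² + 24x + 9) ÷ lead(D) = −15x⁶ ÷ 3x² = −5x⁴. Subtract (−5x⁴)·D = −15x⁶ + 15x⁵ + 40x⁴. Remainder: 15x⁵ + 9x⁴ − 70x³ − 64x² + 24x + 9.
Step 3: lead(15x⁵ + 9x⁴ − 70x³ − 64x² + 24x + 9) ÷ lead(D) = 15x⁵ ÷ 3x² = 5x³. Subtract (5x³)·D = 15x⁵ − 15x⁴ − 40x³. Remainder: 24x⁴ − 30x³ − 64x² + 24x + 9.
Step 4: lead(24x⁴ − 30x³ − 64x² + 24x + 9) ÷ lead(D) = 24x⁴ ÷ 3x² = 8x². Subtract (8x²)·D = 24x⁴ − 24x³ − 64x². Remainder: −6x³ + 24x + 9.
Step 5: lead(−6x³ + 24x + 9) ÷ lead(D) = −6x³ ÷ 3x² = −2x. Subtract (−2x)·D = −6x³ + 6x² + 16x. Remainder: −6x² + 8x + 9.
Step 6: lead(−6x² + 8x + 9) ÷ lead(D) = −6x² ÷ 3x² = −2. Subtract (−2)·D = −6x² + 6x + 16. Remainder: 2x − 7.

R = [2, -7], so D(x) is not a factor of P(x). no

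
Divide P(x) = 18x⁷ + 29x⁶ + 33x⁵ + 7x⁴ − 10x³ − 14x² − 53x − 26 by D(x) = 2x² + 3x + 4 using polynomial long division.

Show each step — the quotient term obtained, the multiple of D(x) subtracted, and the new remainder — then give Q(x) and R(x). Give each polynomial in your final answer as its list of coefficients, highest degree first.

Step 1: lead(18x⁷ + 29x⁶ + 33x⁵ + 7x⁴ − 10x³ − 14x² − 53x − 26) ÷ lead(D) = 18x⁷ ÷ 2x² = 9x⁵. Subtract (9x⁵)·D = 18x⁷ + 27x⁶ + 36x⁵. Remainder: 2x⁶ − 3x⁵ + 7x⁴ − 10x³ − 14x² − 53x − 26.
Step 2: lead(2x⁶ − 3x⁵ + 7x⁴ − 10x³ − 14x² − 53x − 26) ÷ lead(D) = 2x⁶ ÷ 2x² = x⁴. Subtract (x⁴)·D = 2x⁶ + 3x⁵ + 4x⁴. Remainder: −6x⁵ + 3x⁴ − 10x³ − 14x² − 53x − 26.
Step 3: lead(−6x⁵ + 3x⁴ − 10x³ − 14x² − 53x − 26) ÷ lead(D) = −6x⁵ ÷ 2x² = −3x³. Subtract (−3x³)·D = −6x⁵ − 9x⁴ − 12x³. Remainder: 12x⁴ + 2x³ − 14x² − 53x − 26.
Step 4: lead(12x⁴ + 2x³ − 14x² − 53x − 26) ÷ lead(D) = 12x⁴ ÷ 2x² = 6x². Subtract (6x²)·D = 12x⁴ + 18x³ + 24x². Remainder: −16x³ − 38x² − 53x − 26.
Step 5: lead(−16x³ − 38x² − 53x − 26) ÷ lead(D) = −16x³ ÷ 2x² = −8x. Subtract (−8x)·D = −16x³ − 24x² − 32x. Remainder: −14x² − 21x − 26.
Step 6: lead(−14x² − 21x − 26) ÷ lead(D) = −14x² ÷ 2x² = −7. Subtract (−7)·D = −14x² − 21x − 28. Remainder: 2.

Q = [9, 1, -3, 6, -8, -7]; R = [2]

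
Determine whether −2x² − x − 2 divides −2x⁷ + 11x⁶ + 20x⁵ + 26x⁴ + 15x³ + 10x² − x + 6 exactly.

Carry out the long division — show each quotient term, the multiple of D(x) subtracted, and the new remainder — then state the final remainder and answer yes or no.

Step 1: lead(−2x⁷ + 11x⁶ + 20x⁵ + 26x⁴ + 15x³ + 10x² − x + 6) ÷ lead(D) = −2x⁷ ÷ −2x² = x⁵. Subtract (x⁵)·D = −2x⁷ − x⁶ − 2x⁵. Remainder: 12x⁶ + 22x⁵ + 26x⁴ + 15x³ + 10x² − x + 6.
Step 2: lead(12x⁶ + 22x⁵ + 26x⁴ + 15x³ + 10x² − x + 6) ÷ lead(D) = 12x⁶ ÷ −2x² = −6x⁴. Subtract (−6x⁴)·D = 12x⁶ + 6x⁵ + 12x⁴. Remainder: 16x⁵ + 14x⁴ + 15x³ + 10x² − x + 6.
Step 3: lead(16x⁵ + 14x⁴ + 15x³ + 10x² − x + 6) ÷ lead(D) = 16x⁵ ÷ −2x² = −8x³. Subtract (−8x³)·D = 16x⁵ + 8x⁴ + 16x³. Remainder: 6x⁴ − x³ + 10x² − x + 6.
Step 4: lead(6x⁴ − x³ + 10x² − x + 6) ÷ lead(D) = 6x⁴ ÷ −2x² = −3x². Subtract (−3x²)·D = 6x⁴ + 3x³ + 6x². Remainder: −4x³ + 4x² − x + 6.
Step 5: lead(−4x³ + 4x² − x + 6) ÷ lead(D) = −4x³ ÷ −2x² = 2x. Subtract (2x)·D = −4x³ − 2x² − 4x. Remainder: 6x² + 3x + 6.
Step 6: lead(6x² + 3x + 6) ÷ lead(D) = 6x² ÷ −2x² = −3. Subtract (−3)·D = 6x² + 3x + 6. Remainder: 0.

R(x) = 0, so D(x) is a factor of P(x). yes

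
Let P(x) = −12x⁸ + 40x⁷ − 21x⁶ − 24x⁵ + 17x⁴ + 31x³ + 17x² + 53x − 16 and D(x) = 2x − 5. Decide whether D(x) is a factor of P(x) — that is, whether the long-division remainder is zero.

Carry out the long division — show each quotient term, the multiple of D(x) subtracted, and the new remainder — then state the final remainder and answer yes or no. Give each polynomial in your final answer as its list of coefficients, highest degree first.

Step 1: lead(−12x⁸ + 40x⁷ − 21x⁶ − 24x⁵ + 17x⁴ + 31x³ + 17x² + 53x − 16) ÷ lead(D) = −12x⁸ ÷ 2x = −6x⁷. Subtract (−6x⁷)·D = −12x⁸ + 30x⁷. Remainder: 10x⁷ − 21x⁶ − 24x⁵ + 17x⁴ + 31x³ + 17x² + 53x − 16.
Step 2: lead(10x⁷ − 21x⁶ − 24x⁵ + 17x⁴ + 31x³ + 17x² + 53x − 16) ÷ lead(D) = 10x⁷ ÷ 2x = 5x⁶. Subtract (5x⁶)·D = 10x⁷ − 25x⁶. Remainder: 4x⁶ − 24x⁵ + 17x⁴ + 31x³ + 17x² + 53x − 16.
Step 3: lead(4x⁶ − 24x⁵ + 17x⁴ + 31x³ + 17x² + 53x − 16) ÷ lead(D) = 4x⁶ ÷ 2x = 2x⁵. Subtract (2x⁵)·D = 4x⁶ − 10x⁵. Remainder: −14x⁵ + 17x⁴ + 31x³ + 17x² + 53x − 16.
Step 4: lead(−14x⁵ + 17x⁴ + 31x³ + 17x² + 53x − 16) ÷ lead(D) = −14x⁵ ÷ 2x = −7x⁴. Subtract (−7x⁴)·D = −14x⁵ + 35x⁴. Remainder: −18x⁴ + 31x³ + 17x² + 53x − 16.
Step 5: lead(−18x⁴ + 31x³ + 17x² + 53x − 16) ÷ lead(D) = −18x⁴ ÷ 2x = −9x³. Subtract (−9x³)·D = −18x⁴ + 45x³. Remainder: −14x³ + 17x² + 53x − 16.
Step 6: lead(−14x³ + 17x² + 53x − 16) ÷ lead(D) = −14x³ ÷ 2x = −7x². Subtract (−7x²)·D = −14x³ + 35x². Remainder: −18x² + 53x − 16.
Step 7: lead(−18x² + 53x − 16) ÷ lead(D) = −18x² ÷ 2x = −9x. Subtract (−9x)·D = −18x² + 45x. Remainder: 8x − 16.
Step 8: lead(8x − 16) ÷ lead(D) = 8x ÷ 2x = 4. Subtract (4)·D = 8x − 20. Remainder: 4.

R = [4], so D(x) is not a factor of P(x). no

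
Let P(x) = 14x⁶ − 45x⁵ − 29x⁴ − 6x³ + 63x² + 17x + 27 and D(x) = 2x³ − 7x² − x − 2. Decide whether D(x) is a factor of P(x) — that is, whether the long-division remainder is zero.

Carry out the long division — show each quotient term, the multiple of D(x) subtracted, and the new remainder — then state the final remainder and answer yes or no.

Step 1: lead(14x⁶ − 45x⁵ − 29x⁴ − 6x³ + 63x² + 17x + 27) ÷ lead(D) = 14x⁶ ÷ 2x³ = 7x³. Subtract (7x³)·D = 14x⁶ − 49x⁵ − 7x⁴ − 14x³. Remainder: 4x⁵ − 22x⁴ + 8x³ + 63x² + 17x + 27.
Step 2: lead(4x⁵ − 22x⁴ + 8x³ + 63x² + 17x + 27) ÷ lead(D) = 4x⁵ ÷ 2x³ = 2x². Subtract (2x²)·D = 4x⁵ − 14x⁴ − 2x³ − 4x². Remainder: −8x⁴ + 10x³ + 67x² + 17x + 27.
Step 3: lead(−8x⁴ + 10x³ + 67x² + 17x + 27) ÷ lead(D) = −8x⁴ ÷ 2x³ = −4x. Subtract (−4x)·D = −8x⁴ + 28x³ + 4x² + 8x. Remainder: −18x³ + 63x² + 9x + 27.
Step 4: lead(−18x³ + 63x² + 9x + 27) ÷ lead(D) = −18x³ ÷ 2x³ = −9. Subtract (−9)·D = −18x³ + 63x² + 9x + 18. Remainder: 9.

R(x) = 9, so D(x) is not a factor of P(x). no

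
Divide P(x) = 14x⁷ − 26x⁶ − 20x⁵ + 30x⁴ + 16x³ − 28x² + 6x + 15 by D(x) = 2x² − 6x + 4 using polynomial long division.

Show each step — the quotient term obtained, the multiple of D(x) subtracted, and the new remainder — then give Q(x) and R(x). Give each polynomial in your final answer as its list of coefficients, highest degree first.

Step 1: lead(14x⁷ − 26x⁶ − 20x⁵ + 30x⁴ + 16x³ − 28x² + 6x + 15) ÷ lead(D) = 14x⁷ ÷ 2x² = 7x⁵. Subtract (7x⁵)·D = 14x⁷ − 42x⁶ + 28x⁵. Remainder: 16x⁶ − 48x⁵ + 30x⁴ + 16x³ − 28x² + 6x + 15.
Step 2: lead(16x⁶ − 48x⁵ + 30x⁴ + 16x³ − 28x² + 6x + 15) ÷ lead(D) = 16x⁶ ÷ 2x² = 8x⁴. Subtract (8x⁴)·D = 16x⁶ − 48x⁵ + 32x⁴. Remainder: −2x⁴ + 16x³ − 28x² + 6x + 15.
Step 3: lead(−2x⁴ + 16x³ − 28x² + 6x + 15) ÷ lead(D) = −2x⁴ ÷ 2x² = −x². Subtract (−x²)·D = −2x⁴ + 6x³ − 4x². Remainder: 10x³ − 24x² + 6x + 15.
Step 4: lead(10x³ − 24x² + 6x + 15) ÷ lead(D) = 10x³ ÷ 2x² = 5x. Subtract (5x)·D = 10x³ − 30x² + 20x. Remainder: 6x² − 14x + 15.
Step 5: lead(6x² − 14x + 15) ÷ lead(D) = 6x² ÷ 2x² = 3. Subtract (3)·D = 6x² − 18x + 12. Remainder: 4x + 3.

Q = [7, 8, 0, -1, 5, 3]; R = [4, 3]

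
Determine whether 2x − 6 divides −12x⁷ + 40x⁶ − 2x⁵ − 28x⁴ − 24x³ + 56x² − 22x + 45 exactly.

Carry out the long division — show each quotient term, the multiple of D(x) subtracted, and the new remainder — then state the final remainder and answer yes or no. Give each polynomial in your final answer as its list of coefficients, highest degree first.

Step 1: lead(−12x⁷ + 40x⁶ − 2x⁵ − 28x⁴ − 24x³ + 56x² − 22x + 45) ÷ lead(D) = −12x⁷ ÷ 2x = −6x⁶. Subtract (−6x⁶)·D = −12x⁷ + 36x⁶. Remainder: 4x⁶ − 2x⁵ − 28x⁴ − 24x³ + 56x² − 22x + 45.
Step 2: lead(4x⁶ − 2x⁵ − 28x⁴ − 24x³ + 56x² − 22x + 45) ÷ lead(D) = 4x⁶ ÷ 2x = 2x⁵. Subtract (2x⁵)·D = 4x⁶ − 12x⁵. Remainder: 10x⁵ − 28x⁴ − 24x³ + 56x² − 22x + 45.
Step 3: lead(10x⁵ − 28x⁴ − 24x³ + 56x² − 22x + 45) ÷ lead(D) = 10x⁵ ÷ 2x = 5x⁴. Subtract (5x⁴)·D = 10x⁵ − 30x⁴. Remainder: 2x⁴ − 24x³ + 56x² − 22x + 45.
Step 4: lead(2x⁴ − 24x³ + 56x² − 22x + 45) ÷ lead(D) = 2x⁴ ÷ 2x = x³. Subtract (x³)·D = 2x⁴ − 6x³. Remainder: −18x³ + 56x² − 22x + 45.
Step 5: lead(−18x³ + 56x² − 22x + 45) ÷ lead(D) = −18x³ ÷ 2x = −9x². Subtract (−9x²)·D = −18x³ + 54x². Remainder: 2x² − 22x + 45.
Step 6: lead(2x² − 22x + 45) ÷ lead(D) = 2x² ÷ 2x = x. Subtract (x)·D = 2x² − 6x. Remainder: −16x + 45.
Step 7: lead(−16x + 45) ÷ lead(D) = −16x ÷ 2x = −8. Subtract (−8)·D = −16x + 48. Remainder: −3.

R = [-3], so D(x) is not a factor of P(x). no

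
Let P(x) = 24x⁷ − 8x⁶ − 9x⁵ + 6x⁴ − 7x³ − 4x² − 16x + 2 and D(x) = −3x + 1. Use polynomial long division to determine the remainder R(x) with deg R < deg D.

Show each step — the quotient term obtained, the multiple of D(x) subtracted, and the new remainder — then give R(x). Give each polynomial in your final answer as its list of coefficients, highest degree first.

R = [-4]

Step 1: lead(24x⁷ − 8x⁶ − 9x⁵ + 6x⁴ − 7x³ − 4x² − 16x + 2) ÷ lead(D) = 24x⁷ ÷ −3x = −8x⁶. Subtract (−8x⁶)·D = 24x⁷ − 8x⁶. Remainder: −9x⁵ + 6x⁴ − 7x³ − 4x² − 16x + 2.
Step 2: lead(−9x⁵ + 6x⁴ − 7x³ − 4x² − 16x + 2) ÷ lead(D) = −9x⁵ ÷ −3x = 3x⁴. Subtract (3x⁴)·D = −9x⁵ + 3x⁴. Remainder: 3x⁴ − 7x³ − 4x² − 16x + 2.
Step 3: lead(3x⁴ − 7x³ − 4x² − 16x + 2) ÷ lead(D) = 3x⁴ ÷ −3x = −x³. Subtract (−x³)·D = 3x⁴ − x³. Remainder: −6x³ − 4x² − 16x + 2.
Step 4: lead(−6x³ − 4x² − 16x + 2) ÷ lead(D) = −6x³ ÷ −3x = 2x². Subtract (2x²)·D = −6x³ + 2x². Remainder: −6x² − 16x + 2.
Step 5: lead(−6x² − 16x + 2) ÷ lead(D) = −6x² ÷ −3x = 2x. Subtract (2x)·D = −6x² + 2x. Remainder: −18x + 2.
Step 6: lead(−18x + 2) ÷ lead(D) = −18x ÷ −3x = 6. Subtract (6)·D = −18x + 6. Remainder: −4.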